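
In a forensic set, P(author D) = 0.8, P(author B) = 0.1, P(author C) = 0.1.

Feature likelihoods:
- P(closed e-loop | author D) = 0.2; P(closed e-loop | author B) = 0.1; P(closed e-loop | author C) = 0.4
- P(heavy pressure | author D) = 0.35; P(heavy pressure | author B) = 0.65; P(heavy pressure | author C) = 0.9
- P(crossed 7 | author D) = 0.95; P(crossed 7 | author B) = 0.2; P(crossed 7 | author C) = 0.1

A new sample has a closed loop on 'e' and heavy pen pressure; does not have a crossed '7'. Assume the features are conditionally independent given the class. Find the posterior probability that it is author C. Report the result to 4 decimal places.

0.8020

author D: 0.8 × 0.2 × 0.35 × (1−0.95) = 0.0028
author B: 0.1 × 0.1 × 0.65 × (1−0.2) = 0.0052
author C: 0.1 × 0.4 × 0.9 × (1−0.1) = 0.0324
P(author C | x) = 0.0324 / 0.0404 ≈ 0.8020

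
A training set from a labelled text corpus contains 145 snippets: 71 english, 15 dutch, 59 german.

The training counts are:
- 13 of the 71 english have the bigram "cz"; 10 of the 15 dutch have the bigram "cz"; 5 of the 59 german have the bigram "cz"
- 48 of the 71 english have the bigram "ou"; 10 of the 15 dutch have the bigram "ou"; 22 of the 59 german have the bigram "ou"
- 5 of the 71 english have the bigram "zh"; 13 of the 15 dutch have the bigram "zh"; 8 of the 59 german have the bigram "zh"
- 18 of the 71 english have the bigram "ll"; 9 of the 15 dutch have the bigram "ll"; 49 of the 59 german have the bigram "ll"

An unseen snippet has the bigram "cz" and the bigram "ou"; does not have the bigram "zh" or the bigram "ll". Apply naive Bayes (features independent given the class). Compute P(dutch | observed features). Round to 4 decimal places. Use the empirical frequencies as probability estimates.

0.0529

english: (71/145) × (13/71) × (48/71) × (66/71) × (53/71) ≈ 0.0420592
dutch: (15/145) × (10/15) × (10/15) × (2/15) × (6/15) ≈ 0.00245211
german: (59/145) × (5/59) × (22/59) × (51/59) × (10/59) ≈ 0.00188382
P(dutch | x) = 0.00245211 / 0.04639513 ≈ 0.0529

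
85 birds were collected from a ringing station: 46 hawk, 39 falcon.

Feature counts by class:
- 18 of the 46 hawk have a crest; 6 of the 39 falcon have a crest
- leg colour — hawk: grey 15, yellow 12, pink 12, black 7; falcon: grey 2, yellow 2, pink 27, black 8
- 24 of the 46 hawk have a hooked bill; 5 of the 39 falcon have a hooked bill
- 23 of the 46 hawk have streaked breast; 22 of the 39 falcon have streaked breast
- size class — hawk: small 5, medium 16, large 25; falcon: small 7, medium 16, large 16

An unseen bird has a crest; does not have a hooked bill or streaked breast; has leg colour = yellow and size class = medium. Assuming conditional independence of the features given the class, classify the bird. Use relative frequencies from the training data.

hawk

hawk: (46/85) × (18/46) × (12/46) × (22/46) × (23/46) × (16/46) ≈ 0.00459488
falcon: (39/85) × (6/39) × (2/39) × (34/39) × (17/39) × (16/39) ≈ 0.000564354
Highest score → hawk.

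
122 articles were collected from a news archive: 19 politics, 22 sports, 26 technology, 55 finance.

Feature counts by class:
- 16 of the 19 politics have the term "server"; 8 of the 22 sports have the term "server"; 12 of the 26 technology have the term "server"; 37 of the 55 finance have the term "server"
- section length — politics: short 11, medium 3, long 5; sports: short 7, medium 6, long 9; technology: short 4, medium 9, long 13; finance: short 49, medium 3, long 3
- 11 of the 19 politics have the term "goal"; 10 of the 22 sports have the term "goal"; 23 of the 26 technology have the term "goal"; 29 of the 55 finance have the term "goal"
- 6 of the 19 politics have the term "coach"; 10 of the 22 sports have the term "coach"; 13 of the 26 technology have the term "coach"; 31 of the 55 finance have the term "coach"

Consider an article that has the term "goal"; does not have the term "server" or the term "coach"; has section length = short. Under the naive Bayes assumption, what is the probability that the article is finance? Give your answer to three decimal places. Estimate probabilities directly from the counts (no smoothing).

politics: (19/122) × (3/19) × (11/19) × (11/19) × (13/19) ≈ 0.00563935
sports: (22/122) × (14/22) × (7/22) × (10/22) × (12/22) ≈ 0.00905273
technology: (26/122) × (14/26) × (4/26) × (23/26) × (13/26) ≈ 0.00780871
finance: (55/122) × (18/55) × (49/55) × (29/55) × (24/55) ≈ 0.0302434
P(finance | x) = 0.0302434 / 0.05274419 ≈ 0.573

0.573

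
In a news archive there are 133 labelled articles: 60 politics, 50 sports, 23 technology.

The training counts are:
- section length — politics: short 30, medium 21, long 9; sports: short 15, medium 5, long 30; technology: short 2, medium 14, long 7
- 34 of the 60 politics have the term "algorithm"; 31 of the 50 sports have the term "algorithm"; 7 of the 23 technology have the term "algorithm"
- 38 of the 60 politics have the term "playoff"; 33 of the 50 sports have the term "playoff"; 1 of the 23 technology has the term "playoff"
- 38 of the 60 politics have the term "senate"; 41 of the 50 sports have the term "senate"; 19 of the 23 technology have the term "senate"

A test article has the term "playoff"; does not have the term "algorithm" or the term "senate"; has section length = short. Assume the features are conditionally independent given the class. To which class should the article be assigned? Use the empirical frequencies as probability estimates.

politics

politics: (60/133) × (30/60) × (26/60) × (38/60) × (22/60) ≈ 0.0226984
sports: (50/133) × (15/50) × (19/50) × (33/50) × (9/50) ≈ 0.00509143
technology: (23/133) × (2/23) × (16/23) × (1/23) × (4/23) ≈ 0.0000790997
Highest score → politics.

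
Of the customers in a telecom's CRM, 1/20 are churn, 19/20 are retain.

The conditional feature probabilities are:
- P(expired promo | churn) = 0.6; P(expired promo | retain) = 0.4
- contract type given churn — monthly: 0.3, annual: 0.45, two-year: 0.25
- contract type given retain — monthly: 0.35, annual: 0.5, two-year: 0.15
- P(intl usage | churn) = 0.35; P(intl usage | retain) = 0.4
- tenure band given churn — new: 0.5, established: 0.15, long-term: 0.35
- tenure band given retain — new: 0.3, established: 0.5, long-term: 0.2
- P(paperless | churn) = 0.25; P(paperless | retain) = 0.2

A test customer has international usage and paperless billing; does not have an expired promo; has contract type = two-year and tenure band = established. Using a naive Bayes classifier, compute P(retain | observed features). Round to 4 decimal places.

churn: 0.05 × (1−0.6) × 0.25 × 0.35 × 0.15 × 0.25 = 0.000065625
retain: 0.95 × (1−0.4) × 0.15 × 0.4 × 0.5 × 0.2 = 0.00342
P(retain | x) = 0.00342 / 0.003485625 ≈ 0.9812

0.9812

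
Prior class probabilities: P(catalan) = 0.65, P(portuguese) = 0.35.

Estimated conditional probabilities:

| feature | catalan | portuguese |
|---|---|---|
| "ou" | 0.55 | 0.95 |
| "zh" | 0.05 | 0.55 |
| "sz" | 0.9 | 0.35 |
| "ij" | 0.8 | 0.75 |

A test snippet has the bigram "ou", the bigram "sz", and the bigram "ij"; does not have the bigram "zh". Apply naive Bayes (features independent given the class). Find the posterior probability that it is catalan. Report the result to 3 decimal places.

0.862

catalan: 0.65 × 0.55 × (1−0.05) × 0.9 × 0.8 = 0.24453
portuguese: 0.35 × 0.95 × (1−0.55) × 0.35 × 0.75 = 0.0392765625
P(catalan | x) = 0.24453 / 0.2838065625 ≈ 0.862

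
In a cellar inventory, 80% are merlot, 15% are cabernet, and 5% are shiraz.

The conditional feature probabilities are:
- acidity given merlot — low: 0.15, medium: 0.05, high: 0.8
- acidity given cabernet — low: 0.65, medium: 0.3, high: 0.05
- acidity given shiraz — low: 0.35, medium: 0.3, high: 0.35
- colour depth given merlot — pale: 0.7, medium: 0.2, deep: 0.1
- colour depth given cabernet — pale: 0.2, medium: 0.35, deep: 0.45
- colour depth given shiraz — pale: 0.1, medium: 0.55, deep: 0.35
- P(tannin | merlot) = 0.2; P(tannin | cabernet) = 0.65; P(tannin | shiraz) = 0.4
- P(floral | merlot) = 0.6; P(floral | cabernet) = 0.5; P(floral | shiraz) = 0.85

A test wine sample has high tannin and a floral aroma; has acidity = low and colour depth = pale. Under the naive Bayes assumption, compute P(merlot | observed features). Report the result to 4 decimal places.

merlot: 0.8 × 0.15 × 0.7 × 0.2 × 0.6 = 0.01008
cabernet: 0.15 × 0.65 × 0.2 × 0.65 × 0.5 = 0.0063375
shiraz: 0.05 × 0.35 × 0.1 × 0.4 × 0.85 = 0.000595
P(merlot | x) = 0.01008 / 0.0170125 ≈ 0.5925

0.5925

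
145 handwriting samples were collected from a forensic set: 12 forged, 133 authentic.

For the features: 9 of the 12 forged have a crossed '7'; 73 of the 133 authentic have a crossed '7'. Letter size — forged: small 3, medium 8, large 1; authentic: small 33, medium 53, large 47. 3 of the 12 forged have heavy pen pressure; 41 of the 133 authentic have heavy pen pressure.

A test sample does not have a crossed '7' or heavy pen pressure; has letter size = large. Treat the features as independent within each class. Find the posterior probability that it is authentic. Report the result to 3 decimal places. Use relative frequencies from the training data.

forged: (12/145) × (3/12) × (1/12) × (9/12) ≈ 0.0012931
authentic: (133/145) × (60/133) × (47/133) × (92/133) ≈ 0.10115
P(authentic | x) = 0.10115 / 0.1024431 ≈ 0.987

0.987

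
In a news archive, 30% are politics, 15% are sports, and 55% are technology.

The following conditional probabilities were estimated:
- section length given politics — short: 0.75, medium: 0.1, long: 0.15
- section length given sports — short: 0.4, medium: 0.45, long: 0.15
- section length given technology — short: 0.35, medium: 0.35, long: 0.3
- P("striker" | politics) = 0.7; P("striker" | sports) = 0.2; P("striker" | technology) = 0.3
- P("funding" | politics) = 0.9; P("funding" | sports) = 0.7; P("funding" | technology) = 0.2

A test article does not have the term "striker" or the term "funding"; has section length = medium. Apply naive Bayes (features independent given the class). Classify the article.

politics: 0.3 × 0.1 × (1−0.7) × (1−0.9) = 0.0009
sports: 0.15 × 0.45 × (1−0.2) × (1−0.7) = 0.0162
technology: 0.55 × 0.35 × (1−0.3) × (1−0.2) = 0.1078
Highest score → technology.

technology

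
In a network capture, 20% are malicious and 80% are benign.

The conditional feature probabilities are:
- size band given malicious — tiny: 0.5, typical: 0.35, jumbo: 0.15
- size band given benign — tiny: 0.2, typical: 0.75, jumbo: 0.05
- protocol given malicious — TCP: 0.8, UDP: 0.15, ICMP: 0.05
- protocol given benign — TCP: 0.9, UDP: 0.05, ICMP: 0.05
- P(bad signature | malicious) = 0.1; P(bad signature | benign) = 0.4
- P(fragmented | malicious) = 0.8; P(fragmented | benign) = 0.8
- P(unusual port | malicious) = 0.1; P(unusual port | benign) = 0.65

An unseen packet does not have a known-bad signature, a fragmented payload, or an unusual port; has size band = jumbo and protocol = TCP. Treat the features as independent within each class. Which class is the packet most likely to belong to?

malicious

malicious: 0.2 × 0.15 × 0.8 × (1−0.1) × (1−0.8) × (1−0.1) = 0.003888
benign: 0.8 × 0.05 × 0.9 × (1−0.4) × (1−0.8) × (1−0.65) = 0.001512
Highest score → malicious.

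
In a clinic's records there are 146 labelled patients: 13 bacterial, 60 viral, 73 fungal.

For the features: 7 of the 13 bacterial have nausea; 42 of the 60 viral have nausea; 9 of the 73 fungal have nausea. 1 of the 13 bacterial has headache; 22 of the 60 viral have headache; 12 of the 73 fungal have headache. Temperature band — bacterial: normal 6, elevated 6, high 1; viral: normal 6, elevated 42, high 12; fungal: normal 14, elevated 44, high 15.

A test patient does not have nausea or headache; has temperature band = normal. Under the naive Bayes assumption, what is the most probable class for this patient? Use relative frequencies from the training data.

bacterial: (13/146) × (6/13) × (12/13) × (6/13) ≈ 0.0175083
viral: (60/146) × (18/60) × (38/60) × (6/60) ≈ 0.00780822
fungal: (73/146) × (64/73) × (61/73) × (14/73) ≈ 0.0702489
Highest score → fungal.

fungal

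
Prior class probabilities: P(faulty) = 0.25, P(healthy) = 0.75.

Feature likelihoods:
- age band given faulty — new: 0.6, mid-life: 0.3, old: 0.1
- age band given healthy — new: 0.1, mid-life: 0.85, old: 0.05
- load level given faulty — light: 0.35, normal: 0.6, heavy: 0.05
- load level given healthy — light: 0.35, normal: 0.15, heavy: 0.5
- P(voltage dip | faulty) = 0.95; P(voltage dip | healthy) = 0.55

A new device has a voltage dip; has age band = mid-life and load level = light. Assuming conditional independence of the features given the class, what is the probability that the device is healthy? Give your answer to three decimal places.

faulty: 0.25 × 0.3 × 0.35 × 0.95 = 0.0249375
healthy: 0.75 × 0.85 × 0.35 × 0.55 = 0.12271875
P(healthy | x) = 0.12271875 / 0.14765625 ≈ 0.831

0.831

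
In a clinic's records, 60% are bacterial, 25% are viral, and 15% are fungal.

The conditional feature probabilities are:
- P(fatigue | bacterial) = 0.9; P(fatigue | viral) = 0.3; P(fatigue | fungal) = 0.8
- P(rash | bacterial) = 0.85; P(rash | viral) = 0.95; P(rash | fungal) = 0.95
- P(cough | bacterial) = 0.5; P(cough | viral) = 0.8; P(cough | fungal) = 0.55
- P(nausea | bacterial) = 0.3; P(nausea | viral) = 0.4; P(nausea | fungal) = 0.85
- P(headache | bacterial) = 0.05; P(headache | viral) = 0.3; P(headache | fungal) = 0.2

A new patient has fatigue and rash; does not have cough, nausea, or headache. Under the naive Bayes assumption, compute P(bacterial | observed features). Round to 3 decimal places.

bacterial: 0.6 × 0.9 × 0.85 × (1−0.5) × (1−0.3) × (1−0.05) = 0.1526175
viral: 0.25 × 0.3 × 0.95 × (1−0.8) × (1−0.4) × (1−0.3) = 0.005985
fungal: 0.15 × 0.8 × 0.95 × (1−0.55) × (1−0.85) × (1−0.2) = 0.006156
P(bacterial | x) = 0.1526175 / 0.1647585 ≈ 0.926

0.926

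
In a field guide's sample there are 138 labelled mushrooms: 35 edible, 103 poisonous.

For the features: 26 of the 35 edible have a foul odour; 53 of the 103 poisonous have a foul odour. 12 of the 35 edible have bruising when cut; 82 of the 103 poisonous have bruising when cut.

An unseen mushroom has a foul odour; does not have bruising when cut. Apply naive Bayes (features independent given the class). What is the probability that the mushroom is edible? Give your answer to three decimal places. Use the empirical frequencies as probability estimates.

edible: (35/138) × (26/35) × (23/35) ≈ 0.12381
poisonous: (103/138) × (53/103) × (21/103) ≈ 0.0783031
P(edible | x) = 0.12381 / 0.2021131 ≈ 0.613

0.613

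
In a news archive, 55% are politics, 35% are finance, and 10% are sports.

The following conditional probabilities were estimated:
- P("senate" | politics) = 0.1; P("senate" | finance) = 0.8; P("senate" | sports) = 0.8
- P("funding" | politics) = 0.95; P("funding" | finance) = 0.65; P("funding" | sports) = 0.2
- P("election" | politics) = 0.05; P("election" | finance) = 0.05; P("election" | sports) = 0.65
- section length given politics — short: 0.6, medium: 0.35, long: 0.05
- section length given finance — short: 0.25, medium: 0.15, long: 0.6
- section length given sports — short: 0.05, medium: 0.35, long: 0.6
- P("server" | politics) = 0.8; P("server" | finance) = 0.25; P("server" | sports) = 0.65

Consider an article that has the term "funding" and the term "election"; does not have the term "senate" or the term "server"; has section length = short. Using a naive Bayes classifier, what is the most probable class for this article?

politics

politics: 0.55 × (1−0.1) × 0.95 × 0.05 × 0.6 × (1−0.8) = 0.0028215
finance: 0.35 × (1−0.8) × 0.65 × 0.05 × 0.25 × (1−0.25) = 0.0004265625
sports: 0.1 × (1−0.8) × 0.2 × 0.65 × 0.05 × (1−0.65) = 0.0000455
Highest score → politics.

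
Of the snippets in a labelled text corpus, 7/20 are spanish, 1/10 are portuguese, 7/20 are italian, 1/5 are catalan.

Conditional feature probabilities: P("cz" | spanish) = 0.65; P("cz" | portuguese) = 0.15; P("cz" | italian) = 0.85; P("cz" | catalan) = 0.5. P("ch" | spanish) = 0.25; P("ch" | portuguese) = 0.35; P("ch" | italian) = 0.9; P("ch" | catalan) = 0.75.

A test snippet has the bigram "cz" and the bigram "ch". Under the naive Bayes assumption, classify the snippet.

spanish: 0.35 × 0.65 × 0.25 = 0.056875
portuguese: 0.1 × 0.15 × 0.35 = 0.00525
italian: 0.35 × 0.85 × 0.9 = 0.26775
catalan: 0.2 × 0.5 × 0.75 = 0.075
Highest score → italian.

italian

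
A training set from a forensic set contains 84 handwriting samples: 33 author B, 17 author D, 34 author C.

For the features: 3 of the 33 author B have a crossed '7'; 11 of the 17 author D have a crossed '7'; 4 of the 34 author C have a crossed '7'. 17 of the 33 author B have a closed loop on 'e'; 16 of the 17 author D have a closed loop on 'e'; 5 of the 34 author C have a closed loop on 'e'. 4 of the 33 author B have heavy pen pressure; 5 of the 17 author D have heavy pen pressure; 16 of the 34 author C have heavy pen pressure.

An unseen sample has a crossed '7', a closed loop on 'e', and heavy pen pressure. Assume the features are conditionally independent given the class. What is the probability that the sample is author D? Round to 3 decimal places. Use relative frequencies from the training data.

0.868

author B: (33/84) × (3/33) × (17/33) × (4/33) ≈ 0.00223009
author D: (17/84) × (11/17) × (16/17) × (5/17) ≈ 0.0362498
author C: (34/84) × (4/34) × (5/34) × (16/34) ≈ 0.00329544
P(author D | x) = 0.0362498 / 0.04177533 ≈ 0.868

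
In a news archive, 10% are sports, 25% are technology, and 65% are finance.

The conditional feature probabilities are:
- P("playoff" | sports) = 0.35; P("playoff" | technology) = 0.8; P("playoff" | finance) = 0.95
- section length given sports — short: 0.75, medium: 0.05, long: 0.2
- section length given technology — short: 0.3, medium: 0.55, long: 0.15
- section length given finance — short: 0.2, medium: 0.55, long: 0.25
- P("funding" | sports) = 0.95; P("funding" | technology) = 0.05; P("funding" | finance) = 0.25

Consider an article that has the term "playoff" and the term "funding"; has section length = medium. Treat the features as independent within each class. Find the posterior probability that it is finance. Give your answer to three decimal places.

sports: 0.1 × 0.35 × 0.05 × 0.95 = 0.0016625
technology: 0.25 × 0.8 × 0.55 × 0.05 = 0.0055
finance: 0.65 × 0.95 × 0.55 × 0.25 = 0.08490625
P(finance | x) = 0.08490625 / 0.09206875 ≈ 0.922

0.922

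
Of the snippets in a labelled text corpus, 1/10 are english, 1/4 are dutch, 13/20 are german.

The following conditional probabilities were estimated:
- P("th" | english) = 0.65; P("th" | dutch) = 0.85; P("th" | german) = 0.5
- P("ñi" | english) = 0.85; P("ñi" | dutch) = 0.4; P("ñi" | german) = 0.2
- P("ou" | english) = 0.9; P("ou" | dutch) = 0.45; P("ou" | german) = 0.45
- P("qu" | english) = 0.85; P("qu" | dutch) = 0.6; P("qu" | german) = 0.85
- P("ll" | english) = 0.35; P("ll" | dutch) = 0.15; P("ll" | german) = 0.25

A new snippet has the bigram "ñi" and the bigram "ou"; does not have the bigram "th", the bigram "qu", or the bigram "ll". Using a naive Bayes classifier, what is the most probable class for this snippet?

german

english: 0.1 × (1−0.65) × 0.85 × 0.9 × (1−0.85) × (1−0.35) = 0.0026105625
dutch: 0.25 × (1−0.85) × 0.4 × 0.45 × (1−0.6) × (1−0.15) = 0.002295
german: 0.65 × (1−0.5) × 0.2 × 0.45 × (1−0.85) × (1−0.25) = 0.003290625
Highest score → german.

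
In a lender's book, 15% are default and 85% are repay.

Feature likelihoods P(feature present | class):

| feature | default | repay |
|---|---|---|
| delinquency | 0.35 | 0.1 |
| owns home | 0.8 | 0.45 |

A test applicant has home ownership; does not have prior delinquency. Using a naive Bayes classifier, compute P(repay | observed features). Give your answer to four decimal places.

0.8153

default: 0.15 × (1−0.35) × 0.8 = 0.078
repay: 0.85 × (1−0.1) × 0.45 = 0.34425
P(repay | x) = 0.34425 / 0.42225 ≈ 0.8153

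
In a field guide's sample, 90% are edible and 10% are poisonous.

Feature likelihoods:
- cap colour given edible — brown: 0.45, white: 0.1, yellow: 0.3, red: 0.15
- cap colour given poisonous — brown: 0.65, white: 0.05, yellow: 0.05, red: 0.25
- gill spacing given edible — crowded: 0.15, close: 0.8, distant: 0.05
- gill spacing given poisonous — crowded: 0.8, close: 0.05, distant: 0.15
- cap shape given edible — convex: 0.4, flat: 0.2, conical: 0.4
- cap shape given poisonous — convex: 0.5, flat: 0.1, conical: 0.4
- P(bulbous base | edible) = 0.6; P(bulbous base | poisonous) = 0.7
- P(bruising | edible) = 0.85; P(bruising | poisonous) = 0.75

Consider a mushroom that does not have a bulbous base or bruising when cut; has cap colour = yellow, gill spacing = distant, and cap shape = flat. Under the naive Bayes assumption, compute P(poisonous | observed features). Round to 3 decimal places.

0.034

edible: 0.9 × 0.3 × 0.05 × 0.2 × (1−0.6) × (1−0.85) = 0.000162
poisonous: 0.1 × 0.05 × 0.15 × 0.1 × (1−0.7) × (1−0.75) = 0.000005625
P(poisonous | x) = 0.000005625 / 0.000167625 ≈ 0.034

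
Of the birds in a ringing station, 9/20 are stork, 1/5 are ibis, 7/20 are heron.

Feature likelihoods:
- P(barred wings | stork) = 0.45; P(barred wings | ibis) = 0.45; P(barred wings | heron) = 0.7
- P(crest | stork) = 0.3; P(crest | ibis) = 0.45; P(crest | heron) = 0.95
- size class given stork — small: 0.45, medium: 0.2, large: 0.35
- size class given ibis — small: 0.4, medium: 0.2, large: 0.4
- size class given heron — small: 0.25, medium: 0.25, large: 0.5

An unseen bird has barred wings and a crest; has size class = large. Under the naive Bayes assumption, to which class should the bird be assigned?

stork: 0.45 × 0.45 × 0.3 × 0.35 = 0.0212625
ibis: 0.2 × 0.45 × 0.45 × 0.4 = 0.0162
heron: 0.35 × 0.7 × 0.95 × 0.5 = 0.116375
Highest score → heron.

heron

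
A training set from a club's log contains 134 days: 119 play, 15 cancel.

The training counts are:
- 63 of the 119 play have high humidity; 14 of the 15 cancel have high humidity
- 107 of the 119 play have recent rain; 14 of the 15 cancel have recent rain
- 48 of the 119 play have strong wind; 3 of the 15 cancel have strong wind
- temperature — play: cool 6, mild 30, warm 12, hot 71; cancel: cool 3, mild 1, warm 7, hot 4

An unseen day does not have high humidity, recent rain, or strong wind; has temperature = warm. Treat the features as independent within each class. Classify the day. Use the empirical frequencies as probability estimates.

play

play: (119/134) × (56/119) × (12/119) × (71/119) × (12/119) ≈ 0.0025355
cancel: (15/134) × (1/15) × (1/15) × (12/15) × (7/15) ≈ 0.000185738
Highest score → play.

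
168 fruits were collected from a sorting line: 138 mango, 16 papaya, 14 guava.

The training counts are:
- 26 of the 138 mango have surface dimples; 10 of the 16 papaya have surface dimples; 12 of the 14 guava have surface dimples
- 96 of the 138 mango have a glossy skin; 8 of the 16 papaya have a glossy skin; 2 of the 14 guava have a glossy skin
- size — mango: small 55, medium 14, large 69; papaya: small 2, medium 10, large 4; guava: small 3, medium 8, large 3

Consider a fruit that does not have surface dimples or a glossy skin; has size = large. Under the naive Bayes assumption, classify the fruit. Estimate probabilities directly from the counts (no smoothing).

mango

mango: (138/168) × (112/138) × (42/138) × (69/138) ≈ 0.101449
papaya: (16/168) × (6/16) × (8/16) × (4/16) ≈ 0.00446429
guava: (14/168) × (2/14) × (12/14) × (3/14) ≈ 0.00218659
Highest score → mango.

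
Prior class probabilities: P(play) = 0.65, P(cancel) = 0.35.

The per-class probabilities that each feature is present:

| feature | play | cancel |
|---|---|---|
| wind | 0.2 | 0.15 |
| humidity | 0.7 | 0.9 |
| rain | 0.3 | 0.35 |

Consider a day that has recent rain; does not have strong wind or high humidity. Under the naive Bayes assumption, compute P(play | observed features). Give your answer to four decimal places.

0.8180

play: 0.65 × (1−0.2) × (1−0.7) × 0.3 = 0.0468
cancel: 0.35 × (1−0.15) × (1−0.9) × 0.35 = 0.0104125
P(play | x) = 0.0468 / 0.0572125 ≈ 0.8180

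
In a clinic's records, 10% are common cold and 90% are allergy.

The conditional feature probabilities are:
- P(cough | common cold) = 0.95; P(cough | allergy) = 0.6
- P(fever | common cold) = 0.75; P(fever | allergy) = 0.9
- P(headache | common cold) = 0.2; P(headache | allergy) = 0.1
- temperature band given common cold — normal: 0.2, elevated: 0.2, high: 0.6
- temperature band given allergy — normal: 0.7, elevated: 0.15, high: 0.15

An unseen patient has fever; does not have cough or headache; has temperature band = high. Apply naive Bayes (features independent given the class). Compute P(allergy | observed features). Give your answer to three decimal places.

0.960

common cold: 0.1 × (1−0.95) × 0.75 × (1−0.2) × 0.6 = 0.0018
allergy: 0.9 × (1−0.6) × 0.9 × (1−0.1) × 0.15 = 0.04374
P(allergy | x) = 0.04374 / 0.04554 ≈ 0.960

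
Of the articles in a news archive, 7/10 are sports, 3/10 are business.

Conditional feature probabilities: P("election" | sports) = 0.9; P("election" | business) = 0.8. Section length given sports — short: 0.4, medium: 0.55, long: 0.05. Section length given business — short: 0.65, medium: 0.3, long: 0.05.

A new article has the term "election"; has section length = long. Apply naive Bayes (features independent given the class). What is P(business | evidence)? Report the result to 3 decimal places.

sports: 0.7 × 0.9 × 0.05 = 0.0315
business: 0.3 × 0.8 × 0.05 = 0.012
P(business | x) = 0.012 / 0.0435 ≈ 0.276

0.276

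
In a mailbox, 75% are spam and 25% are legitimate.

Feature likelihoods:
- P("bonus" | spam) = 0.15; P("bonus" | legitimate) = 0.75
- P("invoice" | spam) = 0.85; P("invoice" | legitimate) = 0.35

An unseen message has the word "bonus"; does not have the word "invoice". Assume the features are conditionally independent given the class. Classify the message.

legitimate

spam: 0.75 × 0.15 × (1−0.85) = 0.016875
legitimate: 0.25 × 0.75 × (1−0.35) = 0.121875
Highest score → legitimate.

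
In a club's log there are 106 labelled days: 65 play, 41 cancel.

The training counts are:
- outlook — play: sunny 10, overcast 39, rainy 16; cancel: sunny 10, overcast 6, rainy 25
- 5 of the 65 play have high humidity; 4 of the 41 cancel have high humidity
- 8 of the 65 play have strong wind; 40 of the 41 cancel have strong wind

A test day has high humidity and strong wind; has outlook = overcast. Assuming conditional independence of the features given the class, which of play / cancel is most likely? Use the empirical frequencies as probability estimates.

cancel

play: (65/106) × (39/65) × (5/65) × (8/65) ≈ 0.00348331
cancel: (41/106) × (6/41) × (4/41) × (40/41) ≈ 0.00538763
Highest score → cancel.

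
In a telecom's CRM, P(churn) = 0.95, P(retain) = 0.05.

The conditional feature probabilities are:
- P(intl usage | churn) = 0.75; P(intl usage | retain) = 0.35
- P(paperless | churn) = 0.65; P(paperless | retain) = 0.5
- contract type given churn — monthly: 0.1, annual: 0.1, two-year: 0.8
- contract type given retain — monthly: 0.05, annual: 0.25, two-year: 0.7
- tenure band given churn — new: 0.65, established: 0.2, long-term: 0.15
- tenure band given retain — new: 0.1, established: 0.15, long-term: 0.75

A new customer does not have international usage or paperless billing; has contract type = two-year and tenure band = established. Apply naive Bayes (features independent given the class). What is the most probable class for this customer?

churn

churn: 0.95 × (1−0.75) × (1−0.65) × 0.8 × 0.2 = 0.0133
retain: 0.05 × (1−0.35) × (1−0.5) × 0.7 × 0.15 = 0.00170625
Highest score → churn.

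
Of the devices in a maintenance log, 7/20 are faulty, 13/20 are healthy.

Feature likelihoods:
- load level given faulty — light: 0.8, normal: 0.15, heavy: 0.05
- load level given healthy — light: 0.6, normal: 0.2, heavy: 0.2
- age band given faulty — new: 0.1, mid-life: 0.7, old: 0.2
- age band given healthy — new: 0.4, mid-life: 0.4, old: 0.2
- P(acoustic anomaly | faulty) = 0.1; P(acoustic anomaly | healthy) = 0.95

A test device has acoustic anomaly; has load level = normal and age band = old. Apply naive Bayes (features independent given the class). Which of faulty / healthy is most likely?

healthy

faulty: 0.35 × 0.15 × 0.2 × 0.1 = 0.00105
healthy: 0.65 × 0.2 × 0.2 × 0.95 = 0.0247
Highest score → healthy.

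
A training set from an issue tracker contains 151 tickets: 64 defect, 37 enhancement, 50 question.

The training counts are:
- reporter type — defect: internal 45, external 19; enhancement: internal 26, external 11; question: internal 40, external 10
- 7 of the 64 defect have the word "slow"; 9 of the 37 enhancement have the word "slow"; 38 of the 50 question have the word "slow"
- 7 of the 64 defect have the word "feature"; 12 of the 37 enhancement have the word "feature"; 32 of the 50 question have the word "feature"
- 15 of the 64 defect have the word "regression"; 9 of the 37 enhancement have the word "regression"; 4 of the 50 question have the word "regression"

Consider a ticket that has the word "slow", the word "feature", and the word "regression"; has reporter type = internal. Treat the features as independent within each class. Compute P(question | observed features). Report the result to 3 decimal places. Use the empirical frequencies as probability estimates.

defect: (64/151) × (45/64) × (7/64) × (7/64) × (15/64) ≈ 0.00083557
enhancement: (37/151) × (26/37) × (9/37) × (12/37) × (9/37) ≈ 0.00330413
question: (50/151) × (40/50) × (38/50) × (32/50) × (4/50) ≈ 0.0103078
P(question | x) = 0.0103078 / 0.0144475 ≈ 0.713

0.713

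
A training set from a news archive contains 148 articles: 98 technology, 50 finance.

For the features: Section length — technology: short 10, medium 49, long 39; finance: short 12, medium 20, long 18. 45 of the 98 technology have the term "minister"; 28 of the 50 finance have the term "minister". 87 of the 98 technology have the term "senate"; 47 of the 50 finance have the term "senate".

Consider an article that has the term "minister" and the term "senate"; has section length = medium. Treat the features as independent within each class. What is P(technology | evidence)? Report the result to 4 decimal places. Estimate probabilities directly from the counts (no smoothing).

technology: (98/148) × (49/98) × (45/98) × (87/98) ≈ 0.134963
finance: (50/148) × (20/50) × (28/50) × (47/50) ≈ 0.0711351
P(technology | x) = 0.134963 / 0.2060981 ≈ 0.6548

0.6548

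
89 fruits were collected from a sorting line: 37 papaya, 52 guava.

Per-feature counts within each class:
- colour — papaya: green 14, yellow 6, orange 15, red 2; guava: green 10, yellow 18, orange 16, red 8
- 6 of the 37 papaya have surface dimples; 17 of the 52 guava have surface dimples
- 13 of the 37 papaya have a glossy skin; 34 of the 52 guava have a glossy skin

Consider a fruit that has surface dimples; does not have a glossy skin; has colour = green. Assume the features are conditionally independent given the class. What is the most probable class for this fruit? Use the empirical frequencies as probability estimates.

papaya

papaya: (37/89) × (14/37) × (6/37) × (24/37) ≈ 0.0165462
guava: (52/89) × (10/52) × (17/52) × (18/52) ≈ 0.0127152
Highest score → papaya.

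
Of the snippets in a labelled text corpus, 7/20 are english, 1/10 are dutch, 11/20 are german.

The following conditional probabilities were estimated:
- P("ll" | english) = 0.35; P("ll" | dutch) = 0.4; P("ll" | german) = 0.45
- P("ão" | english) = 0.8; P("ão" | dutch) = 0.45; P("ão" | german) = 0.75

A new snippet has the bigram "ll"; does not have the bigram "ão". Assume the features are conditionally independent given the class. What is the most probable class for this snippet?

english: 0.35 × 0.35 × (1−0.8) = 0.0245
dutch: 0.1 × 0.4 × (1−0.45) = 0.022
german: 0.55 × 0.45 × (1−0.75) = 0.061875
Highest score → german.

german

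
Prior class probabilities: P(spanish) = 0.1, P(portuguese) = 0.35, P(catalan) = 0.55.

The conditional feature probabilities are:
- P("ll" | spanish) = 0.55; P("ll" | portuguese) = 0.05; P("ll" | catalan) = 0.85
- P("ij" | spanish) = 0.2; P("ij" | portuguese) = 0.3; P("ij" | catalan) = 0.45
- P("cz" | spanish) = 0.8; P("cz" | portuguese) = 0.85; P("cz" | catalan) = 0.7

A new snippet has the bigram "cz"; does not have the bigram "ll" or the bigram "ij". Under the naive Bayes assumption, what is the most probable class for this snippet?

spanish: 0.1 × (1−0.55) × (1−0.2) × 0.8 = 0.0288
portuguese: 0.35 × (1−0.05) × (1−0.3) × 0.85 = 0.1978375
catalan: 0.55 × (1−0.85) × (1−0.45) × 0.7 = 0.0317625
Highest score → portuguese.

portuguese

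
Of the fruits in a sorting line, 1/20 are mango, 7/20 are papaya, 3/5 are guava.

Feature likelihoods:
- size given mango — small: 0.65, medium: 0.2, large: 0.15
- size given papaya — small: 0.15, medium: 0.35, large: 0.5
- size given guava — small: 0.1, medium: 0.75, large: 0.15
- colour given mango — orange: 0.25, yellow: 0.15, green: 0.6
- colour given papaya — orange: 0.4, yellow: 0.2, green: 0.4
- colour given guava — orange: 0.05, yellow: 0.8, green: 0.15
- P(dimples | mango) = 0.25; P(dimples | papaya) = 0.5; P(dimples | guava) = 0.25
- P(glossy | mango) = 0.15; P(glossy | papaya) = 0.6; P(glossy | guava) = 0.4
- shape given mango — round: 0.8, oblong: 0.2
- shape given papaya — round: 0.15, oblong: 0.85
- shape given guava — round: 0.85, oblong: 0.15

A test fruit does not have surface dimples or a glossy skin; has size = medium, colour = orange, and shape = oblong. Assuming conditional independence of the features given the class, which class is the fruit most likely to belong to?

mango: 0.05 × 0.2 × 0.25 × (1−0.25) × (1−0.15) × 0.2 = 0.00031875
papaya: 0.35 × 0.35 × 0.4 × (1−0.5) × (1−0.6) × 0.85 = 0.00833
guava: 0.6 × 0.75 × 0.05 × (1−0.25) × (1−0.4) × 0.15 = 0.00151875
Highest score → papaya.

papaya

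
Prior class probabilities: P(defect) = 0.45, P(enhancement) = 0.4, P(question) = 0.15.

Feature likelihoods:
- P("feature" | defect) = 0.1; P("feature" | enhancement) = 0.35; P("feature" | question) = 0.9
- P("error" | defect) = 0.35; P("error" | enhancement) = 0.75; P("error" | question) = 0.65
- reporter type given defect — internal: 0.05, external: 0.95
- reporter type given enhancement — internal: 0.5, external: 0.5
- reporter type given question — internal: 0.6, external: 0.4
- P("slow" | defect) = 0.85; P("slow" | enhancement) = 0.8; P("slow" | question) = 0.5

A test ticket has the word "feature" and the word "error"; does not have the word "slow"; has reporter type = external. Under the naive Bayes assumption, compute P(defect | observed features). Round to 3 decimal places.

defect: 0.45 × 0.1 × 0.35 × 0.95 × (1−0.85) = 0.002244375
enhancement: 0.4 × 0.35 × 0.75 × 0.5 × (1−0.8) = 0.0105
question: 0.15 × 0.9 × 0.65 × 0.4 × (1−0.5) = 0.01755
P(defect | x) = 0.002244375 / 0.030294375 ≈ 0.074

0.074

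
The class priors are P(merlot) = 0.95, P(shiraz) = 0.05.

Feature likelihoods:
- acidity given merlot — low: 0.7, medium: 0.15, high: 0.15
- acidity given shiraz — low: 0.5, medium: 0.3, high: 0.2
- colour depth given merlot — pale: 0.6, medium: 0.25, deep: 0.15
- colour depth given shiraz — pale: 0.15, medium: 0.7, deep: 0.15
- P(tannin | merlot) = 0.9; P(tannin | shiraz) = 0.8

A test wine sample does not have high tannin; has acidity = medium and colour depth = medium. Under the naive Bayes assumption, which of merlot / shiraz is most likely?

merlot: 0.95 × 0.15 × 0.25 × (1−0.9) = 0.0035625
shiraz: 0.05 × 0.3 × 0.7 × (1−0.8) = 0.0021
Highest score → merlot.

merlot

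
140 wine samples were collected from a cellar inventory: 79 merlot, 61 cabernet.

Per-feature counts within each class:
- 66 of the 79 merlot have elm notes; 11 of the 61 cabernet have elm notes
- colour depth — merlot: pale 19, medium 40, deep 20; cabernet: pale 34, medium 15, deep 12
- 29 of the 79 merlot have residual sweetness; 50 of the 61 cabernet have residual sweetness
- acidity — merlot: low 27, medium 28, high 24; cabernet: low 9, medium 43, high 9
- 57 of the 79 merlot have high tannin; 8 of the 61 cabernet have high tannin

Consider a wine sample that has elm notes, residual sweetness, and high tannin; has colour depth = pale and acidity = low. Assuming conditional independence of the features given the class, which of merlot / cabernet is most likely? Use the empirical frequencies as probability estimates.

merlot

merlot: (79/140) × (66/79) × (19/79) × (29/79) × (27/79) × (57/79) ≈ 0.0102636
cabernet: (61/140) × (11/61) × (34/61) × (50/61) × (9/61) × (8/61) ≈ 0.000694587
Highest score → merlot.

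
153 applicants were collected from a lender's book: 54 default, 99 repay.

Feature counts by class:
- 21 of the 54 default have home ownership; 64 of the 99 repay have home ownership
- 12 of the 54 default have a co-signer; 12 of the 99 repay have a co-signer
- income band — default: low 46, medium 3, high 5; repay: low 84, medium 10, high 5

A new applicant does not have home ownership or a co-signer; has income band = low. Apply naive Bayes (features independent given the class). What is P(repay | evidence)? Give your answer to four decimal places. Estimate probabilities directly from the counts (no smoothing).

0.5441

default: (54/153) × (33/54) × (42/54) × (46/54) ≈ 0.142903
repay: (99/153) × (35/99) × (87/99) × (84/99) ≈ 0.170571
P(repay | x) = 0.170571 / 0.313474 ≈ 0.5441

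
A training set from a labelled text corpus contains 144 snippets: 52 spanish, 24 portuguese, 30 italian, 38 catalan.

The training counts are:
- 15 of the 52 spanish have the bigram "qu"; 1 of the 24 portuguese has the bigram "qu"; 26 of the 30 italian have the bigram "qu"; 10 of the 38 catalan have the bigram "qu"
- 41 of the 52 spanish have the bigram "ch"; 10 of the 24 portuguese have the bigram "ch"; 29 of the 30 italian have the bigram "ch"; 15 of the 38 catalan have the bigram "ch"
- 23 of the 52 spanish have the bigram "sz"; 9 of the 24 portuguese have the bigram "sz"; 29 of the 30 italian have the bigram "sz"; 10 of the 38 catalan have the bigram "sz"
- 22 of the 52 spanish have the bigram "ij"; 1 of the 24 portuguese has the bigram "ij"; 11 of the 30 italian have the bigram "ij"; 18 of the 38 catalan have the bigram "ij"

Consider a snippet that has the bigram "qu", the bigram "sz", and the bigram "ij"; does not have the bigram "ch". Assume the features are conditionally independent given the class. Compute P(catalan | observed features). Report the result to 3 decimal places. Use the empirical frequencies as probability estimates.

spanish: (52/144) × (15/52) × (11/52) × (23/52) × (22/52) ≈ 0.00412346
portuguese: (24/144) × (1/24) × (14/24) × (9/24) × (1/24) ≈ 0.0000632957
italian: (30/144) × (26/30) × (1/30) × (29/30) × (11/30) ≈ 0.00213323
catalan: (38/144) × (10/38) × (23/38) × (10/38) × (18/38) ≈ 0.00523947
P(catalan | x) = 0.00523947 / 0.0115594557 ≈ 0.453

0.453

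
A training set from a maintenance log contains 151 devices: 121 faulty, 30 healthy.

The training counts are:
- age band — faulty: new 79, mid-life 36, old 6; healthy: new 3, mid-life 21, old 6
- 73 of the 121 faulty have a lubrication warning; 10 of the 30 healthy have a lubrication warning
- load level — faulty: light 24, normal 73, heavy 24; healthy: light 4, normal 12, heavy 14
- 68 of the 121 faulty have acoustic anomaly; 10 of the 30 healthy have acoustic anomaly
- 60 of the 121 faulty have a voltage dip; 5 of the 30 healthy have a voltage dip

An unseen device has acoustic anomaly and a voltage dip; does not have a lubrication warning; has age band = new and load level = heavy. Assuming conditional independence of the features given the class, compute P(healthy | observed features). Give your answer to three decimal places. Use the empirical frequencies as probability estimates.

0.029

faulty: (121/151) × (79/121) × (48/121) × (24/121) × (68/121) × (60/121) ≈ 0.0114715
healthy: (30/151) × (3/30) × (20/30) × (14/30) × (10/30) × (5/30) ≈ 0.00034339
P(healthy | x) = 0.00034339 / 0.01181489 ≈ 0.029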